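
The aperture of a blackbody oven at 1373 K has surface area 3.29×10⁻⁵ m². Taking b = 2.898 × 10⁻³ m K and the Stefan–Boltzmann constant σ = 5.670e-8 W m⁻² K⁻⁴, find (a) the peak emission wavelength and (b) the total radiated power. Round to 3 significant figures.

λ_max ≈ 2.11 μm; P ≈ 6.63 W

(a) λ_max = b/T = 2.898×10⁻³/1373 = 2.111×10⁻⁶ m = 2.11 μm.
Area A = 3.29×10⁻⁵ m².
(b) P = σAT⁴ = 5.670×10⁻⁸×3.29×10⁻⁵×(1373)⁴ = 6.63 W.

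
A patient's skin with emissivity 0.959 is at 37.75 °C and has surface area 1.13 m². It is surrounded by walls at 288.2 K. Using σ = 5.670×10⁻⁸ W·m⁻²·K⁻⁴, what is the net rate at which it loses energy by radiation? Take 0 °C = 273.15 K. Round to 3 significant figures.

Net loss ≈ 150 W

T = 37.75 °C + 273.15 = 310.90 K.
Area A = 1.13 m².
Net radiated power P_net = εσA(T⁴ − T₀⁴) = 0.959×5.670×10⁻⁸×1.13×(310.90⁴ − 288.2⁴).
T⁴ − T₀⁴ = 9.34293×10⁹ − 6.89884×10⁹ = 2.44409×10⁹ K⁴, so P_net = 150 W.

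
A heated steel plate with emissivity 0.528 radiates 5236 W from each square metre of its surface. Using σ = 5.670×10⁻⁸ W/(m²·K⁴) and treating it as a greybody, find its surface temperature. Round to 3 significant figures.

I = εσT⁴, so T = (I/εσ)^(1/4) = (5236/(0.528×5.670×10⁻⁸))^(1/4) = 647 K.

T ≈ 647 K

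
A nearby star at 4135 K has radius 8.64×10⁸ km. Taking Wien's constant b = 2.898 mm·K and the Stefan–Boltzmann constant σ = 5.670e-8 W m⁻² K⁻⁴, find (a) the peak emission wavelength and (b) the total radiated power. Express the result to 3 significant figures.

(a) λ_max = b/T = 2.898×10⁻³/4135 = 7.008×10⁻⁷ m = 0.701 μm.
Surface area A = 4πR² = 4π(8.64×10¹¹ m)² = 9.38075×10²⁴ m².
(b) P = σAT⁴ = 5.670×10⁻⁸×9.38075×10²⁴×(4135)⁴ = 1.55×10³² W.

λ_max ≈ 0.701 μm; P ≈ 1.55×10³² W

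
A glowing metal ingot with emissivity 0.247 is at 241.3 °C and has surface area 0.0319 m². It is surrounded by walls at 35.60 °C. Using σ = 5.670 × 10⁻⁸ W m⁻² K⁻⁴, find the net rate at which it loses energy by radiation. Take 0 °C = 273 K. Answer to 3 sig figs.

Net loss ≈ 27.2 W

T = 241.3 °C + 273 = 514.3 K.
Surroundings: T = 35.60 °C + 273 = 308.60 K.
Area A = 0.0319 m².
Net radiated power P_net = εσA(T⁴ − T₀⁴) = 0.247×5.670×10⁻⁸×0.0319×(514.3⁴ − 308.60⁴).
T⁴ − T₀⁴ = 6.99626×10¹⁰ − 9.06951×10⁹ = 6.08931×10¹⁰ K⁴, so P_net = 27.2 W.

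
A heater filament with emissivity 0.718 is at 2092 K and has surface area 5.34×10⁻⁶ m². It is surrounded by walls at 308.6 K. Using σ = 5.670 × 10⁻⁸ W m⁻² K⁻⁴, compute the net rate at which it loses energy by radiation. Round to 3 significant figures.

Area A = 5.34×10⁻⁶ m².
Net radiated power P_net = εσA(T⁴ − T₀⁴) = 0.718×5.670×10⁻⁸×5.34×10⁻⁶×(2092⁴ − 308.6⁴).
T⁴ − T₀⁴ = 1.91534×10¹³ − 9.06951×10⁹ = 1.91443×10¹³ K⁴, so P_net = 4.16 W.

Net loss ≈ 4.16 W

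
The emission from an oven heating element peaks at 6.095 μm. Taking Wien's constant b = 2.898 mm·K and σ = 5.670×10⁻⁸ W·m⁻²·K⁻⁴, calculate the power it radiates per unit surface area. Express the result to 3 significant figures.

I ≈ 2.90×10³ W/m²

Wien's law: T = b/λ_max = 2.898×10⁻³/6.095×10⁻⁶ = 475.472 K.
Then I = σT⁴ = 5.670×10⁻⁸×(475.472)⁴ = 2.90×10³ W/m².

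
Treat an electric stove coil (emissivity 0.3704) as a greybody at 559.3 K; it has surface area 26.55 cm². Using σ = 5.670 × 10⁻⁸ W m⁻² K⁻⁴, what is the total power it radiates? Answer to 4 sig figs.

Area A = 26.55 cm² = 2.655×10⁻³ m².
P = εσAT⁴ = 0.3704 × 5.670×10⁻⁸ × 2.655×10⁻³ × (559.3)⁴ = 5.456 W.

P ≈ 5.456 W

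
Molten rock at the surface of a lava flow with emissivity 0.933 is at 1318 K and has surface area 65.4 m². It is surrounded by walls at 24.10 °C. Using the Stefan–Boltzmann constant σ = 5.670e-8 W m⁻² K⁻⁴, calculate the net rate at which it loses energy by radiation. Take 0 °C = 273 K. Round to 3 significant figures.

Net loss ≈ 1.04×10⁷ W

Surroundings: T = 24.10 °C + 273 = 297.10 K.
Area A = 65.4 m².
Net radiated power P_net = εσA(T⁴ − T₀⁴) = 0.933×5.670×10⁻⁸×65.4×(1318⁴ − 297.10⁴).
T⁴ − T₀⁴ = 3.01760×10¹² − 7.79131×10⁹ = 3.00981×10¹² K⁴, so P_net = 1.04×10⁷ W.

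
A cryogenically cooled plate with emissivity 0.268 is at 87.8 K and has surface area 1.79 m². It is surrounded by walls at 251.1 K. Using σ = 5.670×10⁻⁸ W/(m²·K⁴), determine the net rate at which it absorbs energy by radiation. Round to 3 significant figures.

Net gain ≈ 107 W

Area A = 1.79 m².
Net radiated power P_net = εσA(T⁴ − T₀⁴) = 0.268×5.670×10⁻⁸×1.79×(87.8⁴ − 251.1⁴).
T⁴ − T₀⁴ = 5.94262×10⁷ − 3.97546×10⁹ = -3.91603×10⁹ K⁴, so P_net = -107 W — negative, meaning a net gain of 107 W.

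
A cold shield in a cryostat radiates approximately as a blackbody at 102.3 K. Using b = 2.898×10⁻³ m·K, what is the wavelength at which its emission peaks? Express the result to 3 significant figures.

λ_max ≈ 28.3 μm

Wien's displacement law: λ_max = b/T = (2.898×10⁻³ m·K)/(102.3 K) = 2.833×10⁻⁵ m.
That is 28.3 μm, in the infrared range.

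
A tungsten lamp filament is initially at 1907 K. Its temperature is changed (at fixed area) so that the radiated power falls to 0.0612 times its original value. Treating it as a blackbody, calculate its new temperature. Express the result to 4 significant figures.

P ∝ T⁴, so T₂/T₁ = (P₂/P₁)^(1/4) = (0.0612)^(1/4) = 0.497379.
T₂ = 1907 × 0.497379 = 948.5 K.

T₂ ≈ 948.5 K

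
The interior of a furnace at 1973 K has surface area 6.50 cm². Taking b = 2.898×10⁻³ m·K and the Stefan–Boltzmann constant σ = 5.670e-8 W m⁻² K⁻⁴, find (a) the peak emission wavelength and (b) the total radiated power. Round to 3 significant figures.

(a) λ_max = b/T = 2.898×10⁻³/1973 = 1.469×10⁻⁶ m = 1.47 μm.
Area A = 6.50 cm² = 6.50×10⁻⁴ m².
(b) P = σAT⁴ = 5.670×10⁻⁸×6.50×10⁻⁴×(1973)⁴ = 558 W.

λ_max ≈ 1.47 μm; P ≈ 558 W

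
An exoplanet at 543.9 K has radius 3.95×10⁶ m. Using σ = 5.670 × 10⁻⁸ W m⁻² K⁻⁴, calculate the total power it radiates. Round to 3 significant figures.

Surface area A = 4πR² = 4π(3.95×10⁶ m)² = 1.96067×10¹⁴ m².
P = σAT⁴ = 5.670×10⁻⁸ × 1.96067×10¹⁴ × (543.9)⁴ = 9.73×10¹⁷ W.

P ≈ 9.73×10¹⁷ W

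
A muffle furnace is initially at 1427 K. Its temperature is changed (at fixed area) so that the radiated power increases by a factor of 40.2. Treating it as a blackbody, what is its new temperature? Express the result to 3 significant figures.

P ∝ T⁴, so T₂/T₁ = (P₂/P₁)^(1/4) = (40.2)^(1/4) = 2.51800.
T₂ = 1427 × 2.51800 = 3.59×10³ K.

T₂ ≈ 3.59×10³ K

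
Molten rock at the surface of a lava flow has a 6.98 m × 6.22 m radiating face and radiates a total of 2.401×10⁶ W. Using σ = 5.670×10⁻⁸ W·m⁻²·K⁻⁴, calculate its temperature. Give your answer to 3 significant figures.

T ≈ 994 K

Area A = 6.98 × 6.22 = 43.4156 m².
P = σAT⁴ ⇒ T = (P/(σA))^(1/4) = (2.401×10⁶/(5.670×10⁻⁸×43.4156))^(1/4) = 994 K.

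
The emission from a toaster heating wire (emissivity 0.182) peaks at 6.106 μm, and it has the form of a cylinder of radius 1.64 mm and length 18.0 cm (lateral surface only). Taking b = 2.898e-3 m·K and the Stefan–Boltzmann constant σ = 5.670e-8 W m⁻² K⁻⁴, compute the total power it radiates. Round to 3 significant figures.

Wien's law: T = b/λ_max = 2.898×10⁻³/6.106×10⁻⁶ = 474.615 K.
Lateral area A = 2πrL = 2π×1.64×10⁻³×0.180 = 1.85480×10⁻³ m².
Then P = εσAT⁴ = 0.182×5.670×10⁻⁸×1.85480×10⁻³×(474.615)⁴ = 0.971 W.

P ≈ 0.971 W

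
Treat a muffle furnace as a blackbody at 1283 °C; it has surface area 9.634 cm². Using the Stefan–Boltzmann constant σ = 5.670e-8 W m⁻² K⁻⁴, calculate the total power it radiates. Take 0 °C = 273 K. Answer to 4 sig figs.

P ≈ 320.2 W

T = 1283 °C + 273 = 1556 K.
Area A = 9.634 cm² = 9.634×10⁻⁴ m².
P = σAT⁴ = 5.670×10⁻⁸ × 9.634×10⁻⁴ × (1556)⁴ = 320.2 W.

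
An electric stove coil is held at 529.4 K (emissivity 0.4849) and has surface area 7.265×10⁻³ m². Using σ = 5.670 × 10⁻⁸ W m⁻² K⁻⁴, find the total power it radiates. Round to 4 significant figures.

P ≈ 15.69 W

Area A = 7.265×10⁻³ m².
P = εσAT⁴ = 0.4849 × 5.670×10⁻⁸ × 7.265×10⁻³ × (529.4)⁴ = 15.69 W.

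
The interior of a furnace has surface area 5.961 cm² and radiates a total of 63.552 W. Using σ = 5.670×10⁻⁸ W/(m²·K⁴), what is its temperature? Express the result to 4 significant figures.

Area A = 5.961 cm² = 5.961×10⁻⁴ m².
P = σAT⁴ ⇒ T = (P/(σA))^(1/4) = (63.552/(5.670×10⁻⁸×5.961×10⁻⁴))^(1/4) = 1171 K.

T ≈ 1171 K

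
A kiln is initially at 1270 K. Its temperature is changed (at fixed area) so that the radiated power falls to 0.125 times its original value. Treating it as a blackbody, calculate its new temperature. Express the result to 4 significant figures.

T₂ ≈ 755.1 K

P ∝ T⁴, so T₂/T₁ = (P₂/P₁)^(1/4) = (0.125)^(1/4) = 0.594604.
T₂ = 1270 × 0.594604 = 755.1 K.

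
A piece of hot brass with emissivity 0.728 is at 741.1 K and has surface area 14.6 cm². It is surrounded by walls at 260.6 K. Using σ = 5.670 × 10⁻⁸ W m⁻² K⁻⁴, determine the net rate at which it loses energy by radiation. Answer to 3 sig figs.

Net loss ≈ 17.9 W

Area A = 14.6 cm² = 1.46×10⁻³ m².
Net radiated power P_net = εσA(T⁴ − T₀⁴) = 0.728×5.670×10⁻⁸×1.46×10⁻³×(741.1⁴ − 260.6⁴).
T⁴ − T₀⁴ = 3.01653×10¹¹ − 4.61209×10⁹ = 2.97041×10¹¹ K⁴, so P_net = 17.9 W.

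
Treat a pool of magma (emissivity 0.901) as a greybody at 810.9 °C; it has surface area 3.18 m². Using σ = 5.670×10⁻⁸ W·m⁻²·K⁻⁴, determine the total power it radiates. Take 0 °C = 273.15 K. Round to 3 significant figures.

T = 810.9 °C + 273.15 = 1084.05 K.
Area A = 3.18 m².
P = εσAT⁴ = 0.901 × 5.670×10⁻⁸ × 3.18 × (1084.05)⁴ = 2.24×10⁵ W.

P ≈ 2.24×10⁵ W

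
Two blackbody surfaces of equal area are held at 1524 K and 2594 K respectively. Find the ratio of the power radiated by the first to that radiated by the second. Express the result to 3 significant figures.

P₁/P₂ ≈ 0.119

With equal areas, P₁/P₂ = (T₁/T₂)⁴ = (1524/2594)⁴ = 0.119.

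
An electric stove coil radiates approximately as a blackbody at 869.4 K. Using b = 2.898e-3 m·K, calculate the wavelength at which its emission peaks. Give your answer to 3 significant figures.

λ_max ≈ 3.33 μm

Wien's displacement law: λ_max = b/T = (2.898×10⁻³ m·K)/(869.4 K) = 3.333×10⁻⁶ m.
That is 3.33 μm, in the infrared range.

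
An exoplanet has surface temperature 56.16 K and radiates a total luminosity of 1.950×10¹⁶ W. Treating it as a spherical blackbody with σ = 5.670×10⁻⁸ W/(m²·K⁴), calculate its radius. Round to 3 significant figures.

R ≈ 5.25×10⁷ m

L = 4πR²σT⁴ ⇒ R = √(L/(4πσT⁴)).
σT⁴ = 0.564016 W/m², so R = √(1.950×10¹⁶/(4π×0.564016)) = 5.25×10⁷ m.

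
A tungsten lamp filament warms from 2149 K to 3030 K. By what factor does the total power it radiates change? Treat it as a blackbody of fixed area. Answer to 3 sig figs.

P ∝ T⁴, so P₂/P₁ = (T₂/T₁)⁴ = (3030/2149)⁴ = (1.40996)⁴ = 3.95.

P₂/P₁ ≈ 3.95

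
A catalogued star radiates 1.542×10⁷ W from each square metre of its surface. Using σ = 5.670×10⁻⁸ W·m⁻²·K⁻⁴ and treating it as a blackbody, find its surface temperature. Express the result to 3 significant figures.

I = σT⁴, so T = (I/σ)^(1/4) = (1.542×10⁷/(5.670×10⁻⁸))^(1/4) = 4.06×10³ K.

T ≈ 4.06×10³ K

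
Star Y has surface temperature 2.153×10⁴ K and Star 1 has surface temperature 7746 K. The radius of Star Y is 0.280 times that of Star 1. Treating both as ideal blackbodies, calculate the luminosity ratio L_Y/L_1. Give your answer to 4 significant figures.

L_Y/L_1 ≈ 4.679

L ∝ R²T⁴, so L_Y/L_1 = (R_Y/R_1)²(T_Y/T_1)⁴ = (0.280)² × (2.153×10⁴/7746)⁴ = 0.0784 × 59.6851 = 4.679.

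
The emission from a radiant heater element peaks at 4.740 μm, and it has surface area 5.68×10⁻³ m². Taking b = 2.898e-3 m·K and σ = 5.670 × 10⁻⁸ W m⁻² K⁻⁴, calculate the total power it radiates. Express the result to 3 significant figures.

Wien's law: T = b/λ_max = 2.898×10⁻³/4.740×10⁻⁶ = 611.392 K.
Area A = 5.68×10⁻³ m².
Then P = σAT⁴ = 5.670×10⁻⁸×5.68×10⁻³×(611.392)⁴ = 45.0 W.

P ≈ 45.0 W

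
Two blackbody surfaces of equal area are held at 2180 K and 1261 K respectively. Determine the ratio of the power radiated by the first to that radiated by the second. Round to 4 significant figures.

P₁/P₂ ≈ 8.932

With equal areas, P₁/P₂ = (T₁/T₂)⁴ = (2180/1261)⁴ = 8.932.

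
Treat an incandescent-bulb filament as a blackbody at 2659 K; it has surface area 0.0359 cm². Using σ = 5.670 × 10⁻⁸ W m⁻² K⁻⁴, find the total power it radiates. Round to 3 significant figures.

Area A = 0.0359 cm² = 3.59×10⁻⁶ m².
P = σAT⁴ = 5.670×10⁻⁸ × 3.59×10⁻⁶ × (2659)⁴ = 10.2 W.

P ≈ 10.2 W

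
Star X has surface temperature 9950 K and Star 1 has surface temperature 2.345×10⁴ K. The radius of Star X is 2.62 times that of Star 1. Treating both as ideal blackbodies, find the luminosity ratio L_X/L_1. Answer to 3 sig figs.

L ∝ R²T⁴, so L_X/L_1 = (R_X/R_1)²(T_X/T_1)⁴ = (2.62)² × (9950/2.345×10⁴)⁴ = 6.8644 × 0.0324131 = 0.222.

L_X/L_1 ≈ 0.222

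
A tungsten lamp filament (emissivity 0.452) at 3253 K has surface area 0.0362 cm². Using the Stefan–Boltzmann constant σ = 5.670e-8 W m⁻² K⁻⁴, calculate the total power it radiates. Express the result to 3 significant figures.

P ≈ 10.4 W

Area A = 0.0362 cm² = 3.62×10⁻⁶ m².
P = εσAT⁴ = 0.452 × 5.670×10⁻⁸ × 3.62×10⁻⁶ × (3253)⁴ = 10.4 W.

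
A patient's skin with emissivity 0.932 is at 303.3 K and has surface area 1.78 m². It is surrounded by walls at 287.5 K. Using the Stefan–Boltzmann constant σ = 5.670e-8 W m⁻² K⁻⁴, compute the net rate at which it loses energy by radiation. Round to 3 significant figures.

Net loss ≈ 153 W

Area A = 1.78 m².
Net radiated power P_net = εσA(T⁴ − T₀⁴) = 0.932×5.670×10⁻⁸×1.78×(303.3⁴ − 287.5⁴).
T⁴ − T₀⁴ = 8.46232×10⁹ − 6.83206×10⁹ = 1.63026×10⁹ K⁴, so P_net = 153 W.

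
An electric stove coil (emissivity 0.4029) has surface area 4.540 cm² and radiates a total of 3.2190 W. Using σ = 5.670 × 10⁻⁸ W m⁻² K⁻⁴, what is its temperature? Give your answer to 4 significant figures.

Area A = 4.540 cm² = 4.540×10⁻⁴ m².
P = εσAT⁴ ⇒ T = (P/(εσA))^(1/4) = (3.2190/(0.4029×5.670×10⁻⁸×4.540×10⁻⁴))^(1/4) = 746.4 K.

T ≈ 746.4 K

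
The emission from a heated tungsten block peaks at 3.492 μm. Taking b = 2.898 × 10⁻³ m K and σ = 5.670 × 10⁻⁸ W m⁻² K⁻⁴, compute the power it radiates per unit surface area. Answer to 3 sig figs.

I ≈ 2.69×10⁴ W/m²

Wien's law: T = b/λ_max = 2.898×10⁻³/3.492×10⁻⁶ = 829.897 K.
Then I = σT⁴ = 5.670×10⁻⁸×(829.897)⁴ = 2.69×10⁴ W/m².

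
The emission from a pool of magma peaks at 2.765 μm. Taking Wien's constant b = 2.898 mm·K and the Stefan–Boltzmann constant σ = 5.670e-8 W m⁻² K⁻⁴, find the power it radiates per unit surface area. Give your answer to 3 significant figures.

Wien's law: T = b/λ_max = 2.898×10⁻³/2.765×10⁻⁶ = 1048.10 K.
Then I = σT⁴ = 5.670×10⁻⁸×(1048.10)⁴ = 6.84×10⁴ W/m².

I ≈ 6.84×10⁴ W/m²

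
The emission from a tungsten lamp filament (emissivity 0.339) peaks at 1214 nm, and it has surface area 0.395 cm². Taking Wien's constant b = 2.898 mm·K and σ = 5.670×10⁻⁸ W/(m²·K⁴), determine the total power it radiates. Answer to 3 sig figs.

P ≈ 24.7 W

Wien's law: T = b/λ_max = 2.898×10⁻³/1.214×10⁻⁶ = 2387.15 K.
Area A = 0.395 cm² = 3.95×10⁻⁵ m².
Then P = εσAT⁴ = 0.339×5.670×10⁻⁸×3.95×10⁻⁵×(2387.15)⁴ = 24.7 W.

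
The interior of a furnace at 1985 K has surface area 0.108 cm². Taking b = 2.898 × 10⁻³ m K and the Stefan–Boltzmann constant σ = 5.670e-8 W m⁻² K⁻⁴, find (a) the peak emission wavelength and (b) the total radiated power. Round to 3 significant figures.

(a) λ_max = b/T = 2.898×10⁻³/1985 = 1.460×10⁻⁶ m = 1.46 μm.
Area A = 0.108 cm² = 1.08×10⁻⁵ m².
(b) P = σAT⁴ = 5.670×10⁻⁸×1.08×10⁻⁵×(1985)⁴ = 9.51 W.

λ_max ≈ 1.46 μm; P ≈ 9.51 W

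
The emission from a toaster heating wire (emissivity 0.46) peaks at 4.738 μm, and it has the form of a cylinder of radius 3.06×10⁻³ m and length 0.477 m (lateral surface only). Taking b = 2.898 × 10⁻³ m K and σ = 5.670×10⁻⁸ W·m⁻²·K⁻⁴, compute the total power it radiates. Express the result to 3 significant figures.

Wien's law: T = b/λ_max = 2.898×10⁻³/4.738×10⁻⁶ = 611.650 K.
Lateral area A = 2πrL = 2π×3.06×10⁻³×0.477 = 9.17106×10⁻³ m².
Then P = εσAT⁴ = 0.46×5.670×10⁻⁸×9.17106×10⁻³×(611.650)⁴ = 33.5 W.

P ≈ 33.5 W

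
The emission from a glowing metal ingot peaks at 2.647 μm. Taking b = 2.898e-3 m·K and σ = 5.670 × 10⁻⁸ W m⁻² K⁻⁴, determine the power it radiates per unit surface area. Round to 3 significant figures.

Wien's law: T = b/λ_max = 2.898×10⁻³/2.647×10⁻⁶ = 1094.82 K.
Then I = σT⁴ = 5.670×10⁻⁸×(1094.82)⁴ = 8.15×10⁴ W/m².

I ≈ 8.15×10⁴ W/m²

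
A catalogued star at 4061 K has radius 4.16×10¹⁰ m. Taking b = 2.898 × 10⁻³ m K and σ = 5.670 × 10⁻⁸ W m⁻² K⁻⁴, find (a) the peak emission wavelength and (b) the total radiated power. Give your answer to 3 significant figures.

(a) λ_max = b/T = 2.898×10⁻³/4061 = 7.136×10⁻⁷ m = 714 nm.
Surface area A = 4πR² = 4π(4.16×10¹⁰ m)² = 2.17469×10²² m².
(b) P = σAT⁴ = 5.670×10⁻⁸×2.17469×10²²×(4061)⁴ = 3.35×10²⁹ W.

λ_max ≈ 714 nm; P ≈ 3.35×10²⁹ W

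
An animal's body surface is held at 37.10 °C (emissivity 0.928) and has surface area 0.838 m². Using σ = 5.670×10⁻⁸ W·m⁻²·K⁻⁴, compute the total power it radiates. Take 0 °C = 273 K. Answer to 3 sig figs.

T = 37.10 °C + 273 = 310.10 K.
Area A = 0.838 m².
P = εσAT⁴ = 0.928 × 5.670×10⁻⁸ × 0.838 × (310.10)⁴ = 408 W.

P ≈ 408 W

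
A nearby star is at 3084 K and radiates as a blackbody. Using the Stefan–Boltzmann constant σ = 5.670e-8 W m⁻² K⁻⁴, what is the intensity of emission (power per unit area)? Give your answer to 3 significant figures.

Stefan–Boltzmann: I = σT⁴ = 5.670×10⁻⁸ × (3084)⁴ = 5.13×10⁶ W/m².

I ≈ 5.13×10⁶ W/m²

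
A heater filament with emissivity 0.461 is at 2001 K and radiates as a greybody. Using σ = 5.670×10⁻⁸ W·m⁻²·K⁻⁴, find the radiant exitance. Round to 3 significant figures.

I ≈ 4.19×10⁵ W/m²

Stefan–Boltzmann: I = εσT⁴ = 0.461 × 5.670×10⁻⁸ × (2001)⁴ = 4.19×10⁵ W/m².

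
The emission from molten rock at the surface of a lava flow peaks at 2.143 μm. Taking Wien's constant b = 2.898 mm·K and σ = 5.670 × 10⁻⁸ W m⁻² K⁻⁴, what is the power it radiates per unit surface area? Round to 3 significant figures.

I ≈ 1.90×10⁵ W/m²

Wien's law: T = b/λ_max = 2.898×10⁻³/2.143×10⁻⁶ = 1352.31 K.
Then I = σT⁴ = 5.670×10⁻⁸×(1352.31)⁴ = 1.90×10⁵ W/m².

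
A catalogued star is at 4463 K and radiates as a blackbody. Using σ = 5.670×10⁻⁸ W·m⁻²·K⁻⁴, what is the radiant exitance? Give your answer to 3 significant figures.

Stefan–Boltzmann: I = σT⁴ = 5.670×10⁻⁸ × (4463)⁴ = 2.25×10⁷ W/m².

I ≈ 2.25×10⁷ W/m²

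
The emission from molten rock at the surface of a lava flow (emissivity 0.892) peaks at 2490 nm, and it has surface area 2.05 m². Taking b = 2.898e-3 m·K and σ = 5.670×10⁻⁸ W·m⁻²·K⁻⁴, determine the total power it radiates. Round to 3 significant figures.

P ≈ 1.90×10⁵ W

Wien's law: T = b/λ_max = 2.898×10⁻³/2.490×10⁻⁶ = 1163.86 K.
Area A = 2.05 m².
Then P = εσAT⁴ = 0.892×5.670×10⁻⁸×2.05×(1163.86)⁴ = 1.90×10⁵ W.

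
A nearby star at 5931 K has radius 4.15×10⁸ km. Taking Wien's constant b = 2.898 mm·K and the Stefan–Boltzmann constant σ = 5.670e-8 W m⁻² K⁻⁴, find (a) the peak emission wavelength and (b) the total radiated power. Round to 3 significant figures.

λ_max ≈ 0.489 μm; P ≈ 1.52×10³² W

(a) λ_max = b/T = 2.898×10⁻³/5931 = 4.886×10⁻⁷ m = 0.489 μm.
Surface area A = 4πR² = 4π(4.15×10¹¹ m)² = 2.16424×10²⁴ m².
(b) P = σAT⁴ = 5.670×10⁻⁸×2.16424×10²⁴×(5931)⁴ = 1.52×10³² W.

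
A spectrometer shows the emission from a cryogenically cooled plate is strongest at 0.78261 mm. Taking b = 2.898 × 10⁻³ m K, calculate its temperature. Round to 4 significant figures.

Wien's law gives T = b/λ_max = (2.898×10⁻³ m·K)/(7.8261×10⁻⁴ m) = 3.703 K.

T ≈ 3.703 K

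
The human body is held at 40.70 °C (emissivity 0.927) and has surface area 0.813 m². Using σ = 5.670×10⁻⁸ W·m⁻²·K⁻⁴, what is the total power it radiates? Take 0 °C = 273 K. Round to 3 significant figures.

T = 40.70 °C + 273 = 313.70 K.
Area A = 0.813 m².
P = εσAT⁴ = 0.927 × 5.670×10⁻⁸ × 0.813 × (313.70)⁴ = 414 W.

P ≈ 414 W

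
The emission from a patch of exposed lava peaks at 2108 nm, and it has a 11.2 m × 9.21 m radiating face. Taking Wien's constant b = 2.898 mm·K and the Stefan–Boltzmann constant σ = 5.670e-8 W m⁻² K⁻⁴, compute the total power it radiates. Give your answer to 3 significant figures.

P ≈ 2.09×10⁷ W

Wien's law: T = b/λ_max = 2.898×10⁻³/2.108×10⁻⁶ = 1374.76 K.
Area A = 11.2 × 9.21 = 103.152 m².
Then P = σAT⁴ = 5.670×10⁻⁸×103.152×(1374.76)⁴ = 2.09×10⁷ W.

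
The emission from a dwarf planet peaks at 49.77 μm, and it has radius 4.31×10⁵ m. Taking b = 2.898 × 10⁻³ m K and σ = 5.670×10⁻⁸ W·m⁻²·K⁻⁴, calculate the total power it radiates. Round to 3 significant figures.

Wien's law: T = b/λ_max = 2.898×10⁻³/4.977×10⁻⁵ = 58.2278 K.
Surface area A = 4πR² = 4π(4.31×10⁵ m)² = 2.33434×10¹² m².
Then P = σAT⁴ = 5.670×10⁻⁸×2.33434×10¹²×(58.2278)⁴ = 1.52×10¹² W.

P ≈ 1.52×10¹² W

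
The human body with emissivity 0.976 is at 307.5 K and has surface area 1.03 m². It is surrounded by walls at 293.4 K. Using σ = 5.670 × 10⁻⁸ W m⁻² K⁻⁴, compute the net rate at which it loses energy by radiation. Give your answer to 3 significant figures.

Net loss ≈ 87.2 W

Area A = 1.03 m².
Net radiated power P_net = εσA(T⁴ − T₀⁴) = 0.976×5.670×10⁻⁸×1.03×(307.5⁴ − 293.4⁴).
T⁴ − T₀⁴ = 8.94088×10⁹ − 7.41038×10⁹ = 1.53050×10⁹ K⁴, so P_net = 87.2 W.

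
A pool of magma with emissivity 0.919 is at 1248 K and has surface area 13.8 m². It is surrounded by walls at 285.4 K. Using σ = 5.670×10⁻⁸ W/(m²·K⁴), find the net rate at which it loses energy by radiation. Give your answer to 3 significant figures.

Area A = 13.8 m².
Net radiated power P_net = εσA(T⁴ − T₀⁴) = 0.919×5.670×10⁻⁸×13.8×(1248⁴ − 285.4⁴).
T⁴ − T₀⁴ = 2.42582×10¹² − 6.63462×10⁹ = 2.41919×10¹² K⁴, so P_net = 1.74×10⁶ W.

Net loss ≈ 1.74×10⁶ W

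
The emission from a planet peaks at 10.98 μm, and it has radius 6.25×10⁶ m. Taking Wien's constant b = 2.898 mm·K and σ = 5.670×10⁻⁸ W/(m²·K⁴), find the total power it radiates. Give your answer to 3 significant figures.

Wien's law: T = b/λ_max = 2.898×10⁻³/1.098×10⁻⁵ = 263.934 K.
Surface area A = 4πR² = 4π(6.25×10⁶ m)² = 4.90874×10¹⁴ m².
Then P = σAT⁴ = 5.670×10⁻⁸×4.90874×10¹⁴×(263.934)⁴ = 1.35×10¹⁷ W.

P ≈ 1.35×10¹⁷ W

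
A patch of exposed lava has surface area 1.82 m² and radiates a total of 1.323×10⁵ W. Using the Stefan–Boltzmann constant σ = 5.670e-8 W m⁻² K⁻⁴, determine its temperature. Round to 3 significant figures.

T ≈ 1.06×10³ K

Area A = 1.82 m².
P = σAT⁴ ⇒ T = (P/(σA))^(1/4) = (1.323×10⁵/(5.670×10⁻⁸×1.82))^(1/4) = 1.06×10³ K.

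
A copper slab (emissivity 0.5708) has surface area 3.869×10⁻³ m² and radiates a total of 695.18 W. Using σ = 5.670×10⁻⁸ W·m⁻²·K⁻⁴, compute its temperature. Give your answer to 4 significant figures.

T ≈ 1535 K

Area A = 3.869×10⁻³ m².
P = εσAT⁴ ⇒ T = (P/(εσA))^(1/4) = (695.18/(0.5708×5.670×10⁻⁸×3.869×10⁻³))^(1/4) = 1535 K.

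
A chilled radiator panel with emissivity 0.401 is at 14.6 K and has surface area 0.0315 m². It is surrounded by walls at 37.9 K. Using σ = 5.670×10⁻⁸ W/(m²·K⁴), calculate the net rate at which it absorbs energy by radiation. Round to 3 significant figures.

Area A = 0.0315 m².
Net radiated power P_net = εσA(T⁴ − T₀⁴) = 0.401×5.670×10⁻⁸×0.0315×(14.6⁴ − 37.9⁴).
T⁴ − T₀⁴ = 45437.2 − 2.06327×10⁶ = -2.01783×10⁶ K⁴, so P_net = -1.45×10⁻³ W — negative, meaning a net gain of 1.45×10⁻³ W.

Net gain ≈ 1.45×10⁻³ W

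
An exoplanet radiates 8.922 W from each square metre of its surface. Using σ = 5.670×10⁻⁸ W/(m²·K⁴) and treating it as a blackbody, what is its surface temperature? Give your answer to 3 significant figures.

T ≈ 112 K

I = σT⁴, so T = (I/σ)^(1/4) = (8.922/(5.670×10⁻⁸))^(1/4) = 112 K.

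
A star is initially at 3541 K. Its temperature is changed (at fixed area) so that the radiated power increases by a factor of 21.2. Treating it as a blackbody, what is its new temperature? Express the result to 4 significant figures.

T₂ ≈ 7598 K

P ∝ T⁴, so T₂/T₁ = (P₂/P₁)^(1/4) = (21.2)^(1/4) = 2.14577.
T₂ = 3541 × 2.14577 = 7598 K.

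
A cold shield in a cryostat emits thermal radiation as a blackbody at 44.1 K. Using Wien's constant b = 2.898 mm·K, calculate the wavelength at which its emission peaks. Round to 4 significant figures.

Wien's displacement law: λ_max = b/T = (2.898×10⁻³ m·K)/(44.1 K) = 6.5714×10⁻⁵ m.
That is 65.71 μm, in the infrared range.

λ_max ≈ 65.71 μm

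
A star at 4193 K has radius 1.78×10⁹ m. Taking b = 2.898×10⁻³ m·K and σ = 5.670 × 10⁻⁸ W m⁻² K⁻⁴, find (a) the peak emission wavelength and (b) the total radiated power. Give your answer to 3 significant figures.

λ_max ≈ 0.691 μm; P ≈ 6.98×10²⁶ W

(a) λ_max = b/T = 2.898×10⁻³/4193 = 6.912×10⁻⁷ m = 0.691 μm.
Surface area A = 4πR² = 4π(1.78×10⁹ m)² = 3.98153×10¹⁹ m².
(b) P = σAT⁴ = 5.670×10⁻⁸×3.98153×10¹⁹×(4193)⁴ = 6.98×10²⁶ W.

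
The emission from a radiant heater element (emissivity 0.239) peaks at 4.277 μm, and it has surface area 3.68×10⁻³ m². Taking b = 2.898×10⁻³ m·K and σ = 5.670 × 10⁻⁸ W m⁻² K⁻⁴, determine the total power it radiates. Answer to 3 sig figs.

P ≈ 10.5 W

Wien's law: T = b/λ_max = 2.898×10⁻³/4.277×10⁻⁶ = 677.578 K.
Area A = 3.68×10⁻³ m².
Then P = εσAT⁴ = 0.239×5.670×10⁻⁸×3.68×10⁻³×(677.578)⁴ = 10.5 W.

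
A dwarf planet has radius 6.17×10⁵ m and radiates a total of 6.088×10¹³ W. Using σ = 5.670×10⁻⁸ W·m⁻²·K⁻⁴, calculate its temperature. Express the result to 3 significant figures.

T ≈ 122 K

Surface area A = 4πR² = 4π(6.17×10⁵ m)² = 4.78388×10¹² m².
P = σAT⁴ ⇒ T = (P/(σA))^(1/4) = (6.088×10¹³/(5.670×10⁻⁸×4.78388×10¹²))^(1/4) = 122 K.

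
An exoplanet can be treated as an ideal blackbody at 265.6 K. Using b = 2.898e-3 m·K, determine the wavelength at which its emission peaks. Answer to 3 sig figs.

λ_max ≈ 10.9 μm

Wien's displacement law: λ_max = b/T = (2.898×10⁻³ m·K)/(265.6 K) = 1.091×10⁻⁵ m.
That is 10.9 μm, in the infrared range.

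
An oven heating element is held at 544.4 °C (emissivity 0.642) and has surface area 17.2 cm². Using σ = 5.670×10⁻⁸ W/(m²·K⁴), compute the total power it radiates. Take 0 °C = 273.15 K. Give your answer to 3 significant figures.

T = 544.4 °C + 273.15 = 817.55 K.
Area A = 17.2 cm² = 1.72×10⁻³ m².
P = εσAT⁴ = 0.642 × 5.670×10⁻⁸ × 1.72×10⁻³ × (817.55)⁴ = 28.0 W.

P ≈ 28.0 W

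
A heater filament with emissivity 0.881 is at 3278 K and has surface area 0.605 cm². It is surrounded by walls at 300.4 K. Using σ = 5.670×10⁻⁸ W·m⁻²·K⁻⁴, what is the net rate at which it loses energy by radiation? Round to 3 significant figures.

Area A = 0.605 cm² = 6.05×10⁻⁵ m².
Net radiated power P_net = εσA(T⁴ − T₀⁴) = 0.881×5.670×10⁻⁸×6.05×10⁻⁵×(3278⁴ − 300.4⁴).
T⁴ − T₀⁴ = 1.15461×10¹⁴ − 8.14329×10⁹ = 1.15453×10¹⁴ K⁴, so P_net = 349 W.

Net loss ≈ 349 W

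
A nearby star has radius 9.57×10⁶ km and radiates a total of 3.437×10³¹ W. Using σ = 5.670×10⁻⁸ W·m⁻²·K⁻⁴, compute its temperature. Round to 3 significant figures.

T ≈ 2.69×10⁴ K

Surface area A = 4πR² = 4π(9.57×10⁹ m)² = 1.15089×10²¹ m².
P = σAT⁴ ⇒ T = (P/(σA))^(1/4) = (3.437×10³¹/(5.670×10⁻⁸×1.15089×10²¹))^(1/4) = 2.69×10⁴ K.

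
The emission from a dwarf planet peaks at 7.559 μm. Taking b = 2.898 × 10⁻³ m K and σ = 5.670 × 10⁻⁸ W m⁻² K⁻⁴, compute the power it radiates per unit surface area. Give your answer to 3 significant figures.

I ≈ 1.22×10³ W/m²

Wien's law: T = b/λ_max = 2.898×10⁻³/7.559×10⁻⁶ = 383.384 K.
Then I = σT⁴ = 5.670×10⁻⁸×(383.384)⁴ = 1.22×10³ W/m².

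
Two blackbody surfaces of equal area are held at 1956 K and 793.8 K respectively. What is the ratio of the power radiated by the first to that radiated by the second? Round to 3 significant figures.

P₁/P₂ ≈ 36.9

With equal areas, P₁/P₂ = (T₁/T₂)⁴ = (1956/793.8)⁴ = 36.9.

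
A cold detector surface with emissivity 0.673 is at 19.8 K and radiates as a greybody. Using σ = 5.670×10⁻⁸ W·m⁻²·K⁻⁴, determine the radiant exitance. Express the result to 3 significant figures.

Stefan–Boltzmann: I = εσT⁴ = 0.673 × 5.670×10⁻⁸ × (19.8)⁴ = 5.86×10⁻³ W/m².

I ≈ 5.86×10⁻³ W/m²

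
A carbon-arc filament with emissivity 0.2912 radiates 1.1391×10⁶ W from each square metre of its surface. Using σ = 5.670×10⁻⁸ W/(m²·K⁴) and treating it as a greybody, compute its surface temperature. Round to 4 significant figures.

T ≈ 2882 K

I = εσT⁴, so T = (I/εσ)^(1/4) = (1.1391×10⁶/(0.2912×5.670×10⁻⁸))^(1/4) = 2882 K.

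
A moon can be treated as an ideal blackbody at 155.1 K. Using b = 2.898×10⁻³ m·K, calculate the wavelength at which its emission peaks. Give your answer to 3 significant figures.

Wien's displacement law: λ_max = b/T = (2.898×10⁻³ m·K)/(155.1 K) = 1.868×10⁻⁵ m.
That is 18.7 μm, in the infrared range.

λ_max ≈ 18.7 μm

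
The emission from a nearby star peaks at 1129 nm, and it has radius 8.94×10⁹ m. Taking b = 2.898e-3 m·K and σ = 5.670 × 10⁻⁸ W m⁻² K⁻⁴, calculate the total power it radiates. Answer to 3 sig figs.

P ≈ 2.47×10²⁷ W

Wien's law: T = b/λ_max = 2.898×10⁻³/1.129×10⁻⁶ = 2566.87 K.
Surface area A = 4πR² = 4π(8.94×10⁹ m)² = 1.00435×10²¹ m².
Then P = σAT⁴ = 5.670×10⁻⁸×1.00435×10²¹×(2566.87)⁴ = 2.47×10²⁷ W.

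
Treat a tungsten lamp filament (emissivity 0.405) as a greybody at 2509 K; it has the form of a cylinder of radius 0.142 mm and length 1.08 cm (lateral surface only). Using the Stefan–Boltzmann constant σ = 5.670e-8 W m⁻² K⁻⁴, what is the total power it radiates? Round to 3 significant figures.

Lateral area A = 2πrL = 2π×1.42×10⁻⁴×0.0108 = 9.63589×10⁻⁶ m².
P = εσAT⁴ = 0.405 × 5.670×10⁻⁸ × 9.63589×10⁻⁶ × (2509)⁴ = 8.77 W.

P ≈ 8.77 W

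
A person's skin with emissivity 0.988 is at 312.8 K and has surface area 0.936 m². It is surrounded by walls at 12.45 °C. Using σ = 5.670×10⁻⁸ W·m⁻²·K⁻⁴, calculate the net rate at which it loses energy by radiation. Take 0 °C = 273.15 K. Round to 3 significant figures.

Net loss ≈ 153 W

Surroundings: T = 12.45 °C + 273.15 = 285.60 K.
Area A = 0.936 m².
Net radiated power P_net = εσA(T⁴ − T₀⁴) = 0.988×5.670×10⁻⁸×0.936×(312.8⁴ − 285.60⁴).
T⁴ − T₀⁴ = 9.57342×10⁹ − 6.65323×10⁹ = 2.92019×10⁹ K⁴, so P_net = 153 W.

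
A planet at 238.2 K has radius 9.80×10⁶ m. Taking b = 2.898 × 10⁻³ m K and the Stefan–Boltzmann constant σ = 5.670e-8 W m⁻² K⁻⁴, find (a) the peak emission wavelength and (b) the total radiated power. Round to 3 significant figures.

(a) λ_max = b/T = 2.898×10⁻³/238.2 = 1.217×10⁻⁵ m = 12.2 μm.
Surface area A = 4πR² = 4π(9.80×10⁶ m)² = 1.20687×10¹⁵ m².
(b) P = σAT⁴ = 5.670×10⁻⁸×1.20687×10¹⁵×(238.2)⁴ = 2.20×10¹⁷ W.

λ_max ≈ 12.2 μm; P ≈ 2.20×10¹⁷ W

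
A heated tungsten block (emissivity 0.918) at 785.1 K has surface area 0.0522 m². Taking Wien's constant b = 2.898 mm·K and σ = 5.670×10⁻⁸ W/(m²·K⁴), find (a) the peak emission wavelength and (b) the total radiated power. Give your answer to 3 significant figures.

λ_max ≈ 3.69 μm; P ≈ 1.03×10³ W

(a) λ_max = b/T = 2.898×10⁻³/785.1 = 3.691×10⁻⁶ m = 3.69 μm.
Area A = 0.0522 m².
(b) P = εσAT⁴ = 0.918×5.670×10⁻⁸×0.0522×(785.1)⁴ = 1.03×10³ W.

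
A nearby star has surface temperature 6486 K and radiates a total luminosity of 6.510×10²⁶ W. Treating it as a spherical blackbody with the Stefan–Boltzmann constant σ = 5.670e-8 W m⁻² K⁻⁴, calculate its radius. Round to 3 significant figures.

R ≈ 7.19×10⁸ m

L = 4πR²σT⁴ ⇒ R = √(L/(4πσT⁴)).
σT⁴ = 1.00344×10⁸ W/m², so R = √(6.510×10²⁶/(4π×1.00344×10⁸)) = 7.19×10⁸ m.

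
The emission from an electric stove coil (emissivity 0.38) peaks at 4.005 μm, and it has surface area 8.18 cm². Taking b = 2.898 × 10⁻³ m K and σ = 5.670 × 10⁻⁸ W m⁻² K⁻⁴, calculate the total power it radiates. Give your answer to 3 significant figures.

P ≈ 4.83 W

Wien's law: T = b/λ_max = 2.898×10⁻³/4.005×10⁻⁶ = 723.596 K.
Area A = 8.18 cm² = 8.18×10⁻⁴ m².
Then P = εσAT⁴ = 0.38×5.670×10⁻⁸×8.18×10⁻⁴×(723.596)⁴ = 4.83 W.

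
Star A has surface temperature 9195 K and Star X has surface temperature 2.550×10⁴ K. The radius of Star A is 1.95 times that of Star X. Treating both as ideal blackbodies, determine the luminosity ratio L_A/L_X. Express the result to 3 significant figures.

L ∝ R²T⁴, so L_A/L_X = (R_A/R_X)²(T_A/T_X)⁴ = (1.95)² × (9195/2.550×10⁴)⁴ = 3.8025 × 0.0169062 = 0.0643.

L_A/L_X ≈ 0.0643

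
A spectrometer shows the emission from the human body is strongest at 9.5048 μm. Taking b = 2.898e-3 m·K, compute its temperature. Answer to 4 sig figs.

Wien's law gives T = b/λ_max = (2.898×10⁻³ m·K)/(9.5048×10⁻⁶ m) = 304.9 K.

T ≈ 304.9 K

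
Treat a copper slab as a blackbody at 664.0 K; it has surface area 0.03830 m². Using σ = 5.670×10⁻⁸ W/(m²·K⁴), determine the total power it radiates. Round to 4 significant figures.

Area A = 0.03830 m².
P = σAT⁴ = 5.670×10⁻⁸ × 0.03830 × (664.0)⁴ = 422.1 W.

P ≈ 422.1 W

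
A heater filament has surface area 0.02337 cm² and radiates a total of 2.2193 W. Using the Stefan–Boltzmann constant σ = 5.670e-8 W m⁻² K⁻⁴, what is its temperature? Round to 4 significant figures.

T ≈ 2023 K

Area A = 0.02337 cm² = 2.337×10⁻⁶ m².
P = σAT⁴ ⇒ T = (P/(σA))^(1/4) = (2.2193/(5.670×10⁻⁸×2.337×10⁻⁶))^(1/4) = 2023 K.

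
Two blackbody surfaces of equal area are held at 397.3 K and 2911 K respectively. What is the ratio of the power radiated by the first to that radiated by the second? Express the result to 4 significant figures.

P₁/P₂ ≈ 3.470×10⁻⁴

With equal areas, P₁/P₂ = (T₁/T₂)⁴ = (397.3/2911)⁴ = 3.470×10⁻⁴.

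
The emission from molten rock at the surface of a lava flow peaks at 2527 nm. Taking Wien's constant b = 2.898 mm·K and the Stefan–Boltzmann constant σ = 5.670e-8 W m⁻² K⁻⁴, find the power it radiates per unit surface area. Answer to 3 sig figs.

I ≈ 9.81×10⁴ W/m²

Wien's law: T = b/λ_max = 2.898×10⁻³/2.527×10⁻⁶ = 1146.81 K.
Then I = σT⁴ = 5.670×10⁻⁸×(1146.81)⁴ = 9.81×10⁴ W/m².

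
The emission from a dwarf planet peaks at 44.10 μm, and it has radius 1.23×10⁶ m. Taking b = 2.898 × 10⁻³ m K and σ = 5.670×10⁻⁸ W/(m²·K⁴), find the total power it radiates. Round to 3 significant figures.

Wien's law: T = b/λ_max = 2.898×10⁻³/4.410×10⁻⁵ = 65.7143 K.
Surface area A = 4πR² = 4π(1.23×10⁶ m)² = 1.90117×10¹³ m².
Then P = σAT⁴ = 5.670×10⁻⁸×1.90117×10¹³×(65.7143)⁴ = 2.01×10¹³ W.

P ≈ 2.01×10¹³ W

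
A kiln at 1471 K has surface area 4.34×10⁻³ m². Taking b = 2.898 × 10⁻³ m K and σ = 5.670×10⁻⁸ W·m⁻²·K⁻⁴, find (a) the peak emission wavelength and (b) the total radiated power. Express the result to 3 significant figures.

λ_max ≈ 1.97×10³ nm; P ≈ 1.15×10³ W

(a) λ_max = b/T = 2.898×10⁻³/1471 = 1.970×10⁻⁶ m = 1.97×10³ nm.
Area A = 4.34×10⁻³ m².
(b) P = σAT⁴ = 5.670×10⁻⁸×4.34×10⁻³×(1471)⁴ = 1.15×10³ W.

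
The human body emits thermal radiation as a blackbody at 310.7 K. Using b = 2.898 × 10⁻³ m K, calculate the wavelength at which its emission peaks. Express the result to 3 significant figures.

Wien's displacement law: λ_max = b/T = (2.898×10⁻³ m·K)/(310.7 K) = 9.327×10⁻⁶ m.
That is 9.33 μm, in the infrared range.

λ_max ≈ 9.33 μm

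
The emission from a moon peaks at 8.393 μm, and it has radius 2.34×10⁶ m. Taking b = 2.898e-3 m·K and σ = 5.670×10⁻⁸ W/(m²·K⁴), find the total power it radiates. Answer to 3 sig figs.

P ≈ 5.55×10¹⁶ W

Wien's law: T = b/λ_max = 2.898×10⁻³/8.393×10⁻⁶ = 345.288 K.
Surface area A = 4πR² = 4π(2.34×10⁶ m)² = 6.88084×10¹³ m².
Then P = σAT⁴ = 5.670×10⁻⁸×6.88084×10¹³×(345.288)⁴ = 5.55×10¹⁶ W.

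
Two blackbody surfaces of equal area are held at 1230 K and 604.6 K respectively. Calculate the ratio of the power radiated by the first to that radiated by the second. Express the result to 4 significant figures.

With equal areas, P₁/P₂ = (T₁/T₂)⁴ = (1230/604.6)⁴ = 17.13.

P₁/P₂ ≈ 17.13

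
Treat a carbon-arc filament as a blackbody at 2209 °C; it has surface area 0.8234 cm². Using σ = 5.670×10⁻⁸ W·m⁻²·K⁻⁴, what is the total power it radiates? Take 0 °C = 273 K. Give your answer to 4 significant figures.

P ≈ 177.2 W

T = 2209 °C + 273 = 2482 K.
Area A = 0.8234 cm² = 8.234×10⁻⁵ m².
P = σAT⁴ = 5.670×10⁻⁸ × 8.234×10⁻⁵ × (2482)⁴ = 177.2 W.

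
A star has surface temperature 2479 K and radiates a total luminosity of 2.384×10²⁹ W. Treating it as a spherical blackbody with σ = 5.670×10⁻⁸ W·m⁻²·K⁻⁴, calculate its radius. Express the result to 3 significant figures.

R ≈ 9.41×10¹⁰ m

L = 4πR²σT⁴ ⇒ R = √(L/(4πσT⁴)).
σT⁴ = 2.14136×10⁶ W/m², so R = √(2.384×10²⁹/(4π×2.14136×10⁶)) = 9.41×10¹⁰ m.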